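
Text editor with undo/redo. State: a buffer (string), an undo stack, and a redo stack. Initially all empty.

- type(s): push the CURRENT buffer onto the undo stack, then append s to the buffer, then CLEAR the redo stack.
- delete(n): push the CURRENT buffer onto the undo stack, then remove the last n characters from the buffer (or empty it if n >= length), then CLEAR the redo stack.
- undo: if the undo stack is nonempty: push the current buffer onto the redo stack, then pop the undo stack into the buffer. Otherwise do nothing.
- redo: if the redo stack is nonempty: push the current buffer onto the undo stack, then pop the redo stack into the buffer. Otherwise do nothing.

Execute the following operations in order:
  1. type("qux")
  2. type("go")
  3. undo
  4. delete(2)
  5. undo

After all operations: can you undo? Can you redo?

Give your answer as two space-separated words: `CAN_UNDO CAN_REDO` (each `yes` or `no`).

Answer: yes yes

Derivation:
After op 1 (type): buf='qux' undo_depth=1 redo_depth=0
After op 2 (type): buf='quxgo' undo_depth=2 redo_depth=0
After op 3 (undo): buf='qux' undo_depth=1 redo_depth=1
After op 4 (delete): buf='q' undo_depth=2 redo_depth=0
After op 5 (undo): buf='qux' undo_depth=1 redo_depth=1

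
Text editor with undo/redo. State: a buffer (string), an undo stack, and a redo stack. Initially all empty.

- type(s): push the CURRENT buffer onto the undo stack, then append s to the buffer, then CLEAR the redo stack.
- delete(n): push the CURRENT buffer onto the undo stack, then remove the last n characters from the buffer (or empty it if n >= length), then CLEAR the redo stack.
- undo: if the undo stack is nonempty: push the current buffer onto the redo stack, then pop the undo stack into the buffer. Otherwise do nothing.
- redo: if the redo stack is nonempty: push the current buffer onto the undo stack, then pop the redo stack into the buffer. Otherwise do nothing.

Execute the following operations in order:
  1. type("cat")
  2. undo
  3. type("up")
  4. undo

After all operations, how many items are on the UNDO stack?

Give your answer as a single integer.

After op 1 (type): buf='cat' undo_depth=1 redo_depth=0
After op 2 (undo): buf='(empty)' undo_depth=0 redo_depth=1
After op 3 (type): buf='up' undo_depth=1 redo_depth=0
After op 4 (undo): buf='(empty)' undo_depth=0 redo_depth=1

Answer: 0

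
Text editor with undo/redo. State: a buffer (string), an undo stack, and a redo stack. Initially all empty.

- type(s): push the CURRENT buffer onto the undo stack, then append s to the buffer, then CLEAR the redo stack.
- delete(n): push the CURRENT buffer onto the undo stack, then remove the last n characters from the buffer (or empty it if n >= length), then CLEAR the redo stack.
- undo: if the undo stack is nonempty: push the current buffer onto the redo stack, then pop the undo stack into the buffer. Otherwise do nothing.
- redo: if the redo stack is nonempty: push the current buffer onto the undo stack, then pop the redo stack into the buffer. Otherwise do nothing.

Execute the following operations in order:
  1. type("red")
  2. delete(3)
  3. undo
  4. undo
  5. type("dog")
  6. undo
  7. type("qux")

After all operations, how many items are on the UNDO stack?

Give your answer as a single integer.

Answer: 1

Derivation:
After op 1 (type): buf='red' undo_depth=1 redo_depth=0
After op 2 (delete): buf='(empty)' undo_depth=2 redo_depth=0
After op 3 (undo): buf='red' undo_depth=1 redo_depth=1
After op 4 (undo): buf='(empty)' undo_depth=0 redo_depth=2
After op 5 (type): buf='dog' undo_depth=1 redo_depth=0
After op 6 (undo): buf='(empty)' undo_depth=0 redo_depth=1
After op 7 (type): buf='qux' undo_depth=1 redo_depth=0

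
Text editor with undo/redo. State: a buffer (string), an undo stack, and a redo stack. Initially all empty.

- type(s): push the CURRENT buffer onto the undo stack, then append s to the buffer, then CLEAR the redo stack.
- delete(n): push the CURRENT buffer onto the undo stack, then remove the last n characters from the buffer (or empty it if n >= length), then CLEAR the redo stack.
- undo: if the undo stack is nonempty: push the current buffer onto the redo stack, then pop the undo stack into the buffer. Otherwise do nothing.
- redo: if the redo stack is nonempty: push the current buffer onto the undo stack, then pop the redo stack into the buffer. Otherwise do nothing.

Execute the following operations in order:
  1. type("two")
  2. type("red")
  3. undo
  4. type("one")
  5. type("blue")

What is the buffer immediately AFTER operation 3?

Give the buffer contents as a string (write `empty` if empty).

Answer: two

Derivation:
After op 1 (type): buf='two' undo_depth=1 redo_depth=0
After op 2 (type): buf='twored' undo_depth=2 redo_depth=0
After op 3 (undo): buf='two' undo_depth=1 redo_depth=1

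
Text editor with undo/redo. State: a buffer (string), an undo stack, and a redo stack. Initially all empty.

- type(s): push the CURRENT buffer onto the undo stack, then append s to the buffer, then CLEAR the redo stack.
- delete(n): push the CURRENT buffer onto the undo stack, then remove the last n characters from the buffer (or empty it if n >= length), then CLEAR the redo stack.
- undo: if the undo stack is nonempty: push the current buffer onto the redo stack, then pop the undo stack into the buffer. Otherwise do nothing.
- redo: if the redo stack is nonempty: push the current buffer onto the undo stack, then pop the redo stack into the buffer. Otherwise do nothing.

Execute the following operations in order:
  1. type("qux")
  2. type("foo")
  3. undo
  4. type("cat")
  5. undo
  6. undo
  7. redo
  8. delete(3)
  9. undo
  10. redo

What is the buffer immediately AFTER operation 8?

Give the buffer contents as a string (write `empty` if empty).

After op 1 (type): buf='qux' undo_depth=1 redo_depth=0
After op 2 (type): buf='quxfoo' undo_depth=2 redo_depth=0
After op 3 (undo): buf='qux' undo_depth=1 redo_depth=1
After op 4 (type): buf='quxcat' undo_depth=2 redo_depth=0
After op 5 (undo): buf='qux' undo_depth=1 redo_depth=1
After op 6 (undo): buf='(empty)' undo_depth=0 redo_depth=2
After op 7 (redo): buf='qux' undo_depth=1 redo_depth=1
After op 8 (delete): buf='(empty)' undo_depth=2 redo_depth=0

Answer: empty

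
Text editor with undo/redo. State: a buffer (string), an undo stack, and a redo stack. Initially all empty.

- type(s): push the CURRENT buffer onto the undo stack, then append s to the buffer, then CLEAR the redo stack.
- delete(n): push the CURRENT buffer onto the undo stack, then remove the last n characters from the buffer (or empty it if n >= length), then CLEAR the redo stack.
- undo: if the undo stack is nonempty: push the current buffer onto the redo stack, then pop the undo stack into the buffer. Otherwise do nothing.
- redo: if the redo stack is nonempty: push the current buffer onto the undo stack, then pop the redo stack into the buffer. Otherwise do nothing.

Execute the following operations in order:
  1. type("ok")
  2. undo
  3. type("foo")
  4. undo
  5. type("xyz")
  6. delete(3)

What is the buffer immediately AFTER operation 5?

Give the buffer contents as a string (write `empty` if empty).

After op 1 (type): buf='ok' undo_depth=1 redo_depth=0
After op 2 (undo): buf='(empty)' undo_depth=0 redo_depth=1
After op 3 (type): buf='foo' undo_depth=1 redo_depth=0
After op 4 (undo): buf='(empty)' undo_depth=0 redo_depth=1
After op 5 (type): buf='xyz' undo_depth=1 redo_depth=0

Answer: xyz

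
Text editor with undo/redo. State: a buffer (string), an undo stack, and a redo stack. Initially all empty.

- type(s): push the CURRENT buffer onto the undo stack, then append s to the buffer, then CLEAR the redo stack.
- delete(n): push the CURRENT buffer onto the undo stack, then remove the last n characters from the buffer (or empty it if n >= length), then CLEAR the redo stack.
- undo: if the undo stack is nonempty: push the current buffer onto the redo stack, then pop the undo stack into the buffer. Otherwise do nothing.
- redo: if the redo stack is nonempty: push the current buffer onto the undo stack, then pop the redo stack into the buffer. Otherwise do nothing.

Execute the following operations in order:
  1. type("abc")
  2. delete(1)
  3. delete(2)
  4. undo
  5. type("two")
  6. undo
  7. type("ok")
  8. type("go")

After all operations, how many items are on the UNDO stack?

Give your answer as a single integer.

After op 1 (type): buf='abc' undo_depth=1 redo_depth=0
After op 2 (delete): buf='ab' undo_depth=2 redo_depth=0
After op 3 (delete): buf='(empty)' undo_depth=3 redo_depth=0
After op 4 (undo): buf='ab' undo_depth=2 redo_depth=1
After op 5 (type): buf='abtwo' undo_depth=3 redo_depth=0
After op 6 (undo): buf='ab' undo_depth=2 redo_depth=1
After op 7 (type): buf='abok' undo_depth=3 redo_depth=0
After op 8 (type): buf='abokgo' undo_depth=4 redo_depth=0

Answer: 4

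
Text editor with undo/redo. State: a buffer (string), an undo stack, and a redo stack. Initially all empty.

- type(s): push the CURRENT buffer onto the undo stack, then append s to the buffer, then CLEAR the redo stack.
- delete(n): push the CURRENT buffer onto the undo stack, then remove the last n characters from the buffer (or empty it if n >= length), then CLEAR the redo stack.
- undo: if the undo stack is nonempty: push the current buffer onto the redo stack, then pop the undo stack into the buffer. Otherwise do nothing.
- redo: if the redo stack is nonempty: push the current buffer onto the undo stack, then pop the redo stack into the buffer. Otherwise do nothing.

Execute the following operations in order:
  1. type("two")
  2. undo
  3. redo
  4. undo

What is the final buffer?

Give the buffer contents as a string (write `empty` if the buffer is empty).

Answer: empty

Derivation:
After op 1 (type): buf='two' undo_depth=1 redo_depth=0
After op 2 (undo): buf='(empty)' undo_depth=0 redo_depth=1
After op 3 (redo): buf='two' undo_depth=1 redo_depth=0
After op 4 (undo): buf='(empty)' undo_depth=0 redo_depth=1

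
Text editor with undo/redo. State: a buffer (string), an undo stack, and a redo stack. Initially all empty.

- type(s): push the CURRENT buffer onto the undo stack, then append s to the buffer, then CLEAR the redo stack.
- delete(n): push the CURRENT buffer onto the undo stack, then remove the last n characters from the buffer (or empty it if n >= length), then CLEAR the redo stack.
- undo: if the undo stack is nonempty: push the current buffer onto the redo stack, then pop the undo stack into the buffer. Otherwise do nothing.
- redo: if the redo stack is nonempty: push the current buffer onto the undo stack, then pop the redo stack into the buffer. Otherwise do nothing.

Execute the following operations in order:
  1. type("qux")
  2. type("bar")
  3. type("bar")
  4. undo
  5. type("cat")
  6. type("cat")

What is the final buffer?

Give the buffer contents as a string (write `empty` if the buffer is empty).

After op 1 (type): buf='qux' undo_depth=1 redo_depth=0
After op 2 (type): buf='quxbar' undo_depth=2 redo_depth=0
After op 3 (type): buf='quxbarbar' undo_depth=3 redo_depth=0
After op 4 (undo): buf='quxbar' undo_depth=2 redo_depth=1
After op 5 (type): buf='quxbarcat' undo_depth=3 redo_depth=0
After op 6 (type): buf='quxbarcatcat' undo_depth=4 redo_depth=0

Answer: quxbarcatcat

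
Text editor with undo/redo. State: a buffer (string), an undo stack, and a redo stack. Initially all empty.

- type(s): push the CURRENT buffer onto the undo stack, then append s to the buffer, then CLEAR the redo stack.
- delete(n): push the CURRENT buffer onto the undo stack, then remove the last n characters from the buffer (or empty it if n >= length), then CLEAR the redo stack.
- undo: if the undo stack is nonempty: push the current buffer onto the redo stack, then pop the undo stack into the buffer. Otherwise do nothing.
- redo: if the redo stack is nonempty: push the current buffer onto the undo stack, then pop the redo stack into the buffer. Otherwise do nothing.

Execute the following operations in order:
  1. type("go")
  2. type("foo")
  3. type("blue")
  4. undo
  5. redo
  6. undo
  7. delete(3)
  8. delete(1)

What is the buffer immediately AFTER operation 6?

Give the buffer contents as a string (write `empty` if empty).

Answer: gofoo

Derivation:
After op 1 (type): buf='go' undo_depth=1 redo_depth=0
After op 2 (type): buf='gofoo' undo_depth=2 redo_depth=0
After op 3 (type): buf='gofooblue' undo_depth=3 redo_depth=0
After op 4 (undo): buf='gofoo' undo_depth=2 redo_depth=1
After op 5 (redo): buf='gofooblue' undo_depth=3 redo_depth=0
After op 6 (undo): buf='gofoo' undo_depth=2 redo_depth=1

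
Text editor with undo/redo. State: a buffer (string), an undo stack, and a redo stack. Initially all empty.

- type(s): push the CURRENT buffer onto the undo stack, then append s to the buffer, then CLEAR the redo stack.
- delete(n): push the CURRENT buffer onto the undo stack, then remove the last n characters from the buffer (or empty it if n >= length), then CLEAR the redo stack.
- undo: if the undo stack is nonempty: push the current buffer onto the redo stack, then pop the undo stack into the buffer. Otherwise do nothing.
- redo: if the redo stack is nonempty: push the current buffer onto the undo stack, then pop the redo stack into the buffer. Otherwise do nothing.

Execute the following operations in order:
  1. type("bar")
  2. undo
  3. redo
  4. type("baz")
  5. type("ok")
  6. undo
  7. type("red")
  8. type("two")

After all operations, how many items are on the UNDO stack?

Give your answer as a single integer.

After op 1 (type): buf='bar' undo_depth=1 redo_depth=0
After op 2 (undo): buf='(empty)' undo_depth=0 redo_depth=1
After op 3 (redo): buf='bar' undo_depth=1 redo_depth=0
After op 4 (type): buf='barbaz' undo_depth=2 redo_depth=0
After op 5 (type): buf='barbazok' undo_depth=3 redo_depth=0
After op 6 (undo): buf='barbaz' undo_depth=2 redo_depth=1
After op 7 (type): buf='barbazred' undo_depth=3 redo_depth=0
After op 8 (type): buf='barbazredtwo' undo_depth=4 redo_depth=0

Answer: 4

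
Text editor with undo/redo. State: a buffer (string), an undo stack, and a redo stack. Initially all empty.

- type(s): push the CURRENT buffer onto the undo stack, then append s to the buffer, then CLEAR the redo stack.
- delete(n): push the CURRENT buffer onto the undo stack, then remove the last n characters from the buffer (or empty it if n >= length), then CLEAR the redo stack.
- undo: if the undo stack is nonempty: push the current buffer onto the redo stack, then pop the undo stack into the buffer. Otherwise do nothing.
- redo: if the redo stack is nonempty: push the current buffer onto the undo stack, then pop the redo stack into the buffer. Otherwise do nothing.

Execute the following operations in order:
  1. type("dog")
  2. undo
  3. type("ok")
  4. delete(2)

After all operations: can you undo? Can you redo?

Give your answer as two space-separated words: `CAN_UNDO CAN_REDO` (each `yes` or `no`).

Answer: yes no

Derivation:
After op 1 (type): buf='dog' undo_depth=1 redo_depth=0
After op 2 (undo): buf='(empty)' undo_depth=0 redo_depth=1
After op 3 (type): buf='ok' undo_depth=1 redo_depth=0
After op 4 (delete): buf='(empty)' undo_depth=2 redo_depth=0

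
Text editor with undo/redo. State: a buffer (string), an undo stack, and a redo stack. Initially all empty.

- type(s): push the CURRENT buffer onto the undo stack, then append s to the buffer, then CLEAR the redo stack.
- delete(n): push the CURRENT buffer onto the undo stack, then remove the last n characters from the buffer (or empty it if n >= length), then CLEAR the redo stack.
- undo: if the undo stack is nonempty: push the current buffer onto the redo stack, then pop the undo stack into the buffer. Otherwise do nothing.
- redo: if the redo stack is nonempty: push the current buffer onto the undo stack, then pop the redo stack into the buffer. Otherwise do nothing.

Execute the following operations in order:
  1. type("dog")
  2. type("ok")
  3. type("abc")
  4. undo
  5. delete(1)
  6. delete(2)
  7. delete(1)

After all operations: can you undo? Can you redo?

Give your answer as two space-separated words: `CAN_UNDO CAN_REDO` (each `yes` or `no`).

After op 1 (type): buf='dog' undo_depth=1 redo_depth=0
After op 2 (type): buf='dogok' undo_depth=2 redo_depth=0
After op 3 (type): buf='dogokabc' undo_depth=3 redo_depth=0
After op 4 (undo): buf='dogok' undo_depth=2 redo_depth=1
After op 5 (delete): buf='dogo' undo_depth=3 redo_depth=0
After op 6 (delete): buf='do' undo_depth=4 redo_depth=0
After op 7 (delete): buf='d' undo_depth=5 redo_depth=0

Answer: yes no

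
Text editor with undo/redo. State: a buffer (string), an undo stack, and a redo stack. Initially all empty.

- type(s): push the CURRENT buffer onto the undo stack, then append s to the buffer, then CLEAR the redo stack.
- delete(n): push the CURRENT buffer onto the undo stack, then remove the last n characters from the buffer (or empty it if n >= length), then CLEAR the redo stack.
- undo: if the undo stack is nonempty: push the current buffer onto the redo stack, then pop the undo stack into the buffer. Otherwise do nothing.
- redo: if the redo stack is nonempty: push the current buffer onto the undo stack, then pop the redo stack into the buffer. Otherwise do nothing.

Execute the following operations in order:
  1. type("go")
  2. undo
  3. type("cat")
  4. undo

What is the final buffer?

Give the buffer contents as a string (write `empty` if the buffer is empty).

Answer: empty

Derivation:
After op 1 (type): buf='go' undo_depth=1 redo_depth=0
After op 2 (undo): buf='(empty)' undo_depth=0 redo_depth=1
After op 3 (type): buf='cat' undo_depth=1 redo_depth=0
After op 4 (undo): buf='(empty)' undo_depth=0 redo_depth=1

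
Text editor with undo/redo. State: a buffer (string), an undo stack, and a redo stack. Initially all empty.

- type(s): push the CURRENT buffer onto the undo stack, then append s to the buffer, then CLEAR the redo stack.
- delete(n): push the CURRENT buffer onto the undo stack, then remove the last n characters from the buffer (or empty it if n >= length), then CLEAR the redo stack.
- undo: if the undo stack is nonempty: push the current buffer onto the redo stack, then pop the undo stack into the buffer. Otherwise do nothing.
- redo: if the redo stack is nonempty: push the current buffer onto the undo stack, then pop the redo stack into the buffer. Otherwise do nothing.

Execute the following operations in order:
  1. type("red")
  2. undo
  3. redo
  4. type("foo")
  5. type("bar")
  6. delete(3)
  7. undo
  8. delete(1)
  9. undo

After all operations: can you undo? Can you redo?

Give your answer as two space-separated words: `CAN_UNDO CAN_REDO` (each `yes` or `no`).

Answer: yes yes

Derivation:
After op 1 (type): buf='red' undo_depth=1 redo_depth=0
After op 2 (undo): buf='(empty)' undo_depth=0 redo_depth=1
After op 3 (redo): buf='red' undo_depth=1 redo_depth=0
After op 4 (type): buf='redfoo' undo_depth=2 redo_depth=0
After op 5 (type): buf='redfoobar' undo_depth=3 redo_depth=0
After op 6 (delete): buf='redfoo' undo_depth=4 redo_depth=0
After op 7 (undo): buf='redfoobar' undo_depth=3 redo_depth=1
After op 8 (delete): buf='redfooba' undo_depth=4 redo_depth=0
After op 9 (undo): buf='redfoobar' undo_depth=3 redo_depth=1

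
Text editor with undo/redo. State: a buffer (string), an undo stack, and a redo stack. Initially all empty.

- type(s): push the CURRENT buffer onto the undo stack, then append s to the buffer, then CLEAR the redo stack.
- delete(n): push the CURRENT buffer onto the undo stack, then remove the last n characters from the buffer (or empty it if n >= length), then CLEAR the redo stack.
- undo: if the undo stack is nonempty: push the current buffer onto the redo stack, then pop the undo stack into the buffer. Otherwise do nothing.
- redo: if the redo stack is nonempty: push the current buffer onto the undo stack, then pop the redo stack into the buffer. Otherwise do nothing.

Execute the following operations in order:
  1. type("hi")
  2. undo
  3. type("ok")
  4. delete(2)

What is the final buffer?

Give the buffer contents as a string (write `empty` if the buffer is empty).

After op 1 (type): buf='hi' undo_depth=1 redo_depth=0
After op 2 (undo): buf='(empty)' undo_depth=0 redo_depth=1
After op 3 (type): buf='ok' undo_depth=1 redo_depth=0
After op 4 (delete): buf='(empty)' undo_depth=2 redo_depth=0

Answer: empty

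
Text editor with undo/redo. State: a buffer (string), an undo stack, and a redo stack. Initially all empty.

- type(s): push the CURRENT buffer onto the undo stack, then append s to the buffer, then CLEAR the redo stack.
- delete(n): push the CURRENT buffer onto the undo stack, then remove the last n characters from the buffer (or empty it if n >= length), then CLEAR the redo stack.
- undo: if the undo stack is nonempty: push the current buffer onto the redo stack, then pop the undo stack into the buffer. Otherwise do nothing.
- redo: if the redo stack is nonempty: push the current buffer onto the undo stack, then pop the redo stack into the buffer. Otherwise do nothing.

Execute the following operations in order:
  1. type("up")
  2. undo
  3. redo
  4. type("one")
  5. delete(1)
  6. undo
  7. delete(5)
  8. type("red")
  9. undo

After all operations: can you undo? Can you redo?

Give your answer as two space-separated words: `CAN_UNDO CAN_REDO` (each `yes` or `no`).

Answer: yes yes

Derivation:
After op 1 (type): buf='up' undo_depth=1 redo_depth=0
After op 2 (undo): buf='(empty)' undo_depth=0 redo_depth=1
After op 3 (redo): buf='up' undo_depth=1 redo_depth=0
After op 4 (type): buf='upone' undo_depth=2 redo_depth=0
After op 5 (delete): buf='upon' undo_depth=3 redo_depth=0
After op 6 (undo): buf='upone' undo_depth=2 redo_depth=1
After op 7 (delete): buf='(empty)' undo_depth=3 redo_depth=0
After op 8 (type): buf='red' undo_depth=4 redo_depth=0
After op 9 (undo): buf='(empty)' undo_depth=3 redo_depth=1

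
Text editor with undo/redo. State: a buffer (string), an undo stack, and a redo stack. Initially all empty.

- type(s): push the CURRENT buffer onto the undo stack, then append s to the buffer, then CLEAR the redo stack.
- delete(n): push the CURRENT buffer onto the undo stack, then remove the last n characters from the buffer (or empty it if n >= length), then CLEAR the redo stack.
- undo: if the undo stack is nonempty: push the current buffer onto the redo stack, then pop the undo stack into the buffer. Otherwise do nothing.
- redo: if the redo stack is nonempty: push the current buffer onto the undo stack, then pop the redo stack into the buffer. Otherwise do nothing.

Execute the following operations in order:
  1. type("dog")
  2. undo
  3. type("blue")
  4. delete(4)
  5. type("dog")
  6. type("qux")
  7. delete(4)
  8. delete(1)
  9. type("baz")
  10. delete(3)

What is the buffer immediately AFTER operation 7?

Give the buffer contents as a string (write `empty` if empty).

After op 1 (type): buf='dog' undo_depth=1 redo_depth=0
After op 2 (undo): buf='(empty)' undo_depth=0 redo_depth=1
After op 3 (type): buf='blue' undo_depth=1 redo_depth=0
After op 4 (delete): buf='(empty)' undo_depth=2 redo_depth=0
After op 5 (type): buf='dog' undo_depth=3 redo_depth=0
After op 6 (type): buf='dogqux' undo_depth=4 redo_depth=0
After op 7 (delete): buf='do' undo_depth=5 redo_depth=0

Answer: do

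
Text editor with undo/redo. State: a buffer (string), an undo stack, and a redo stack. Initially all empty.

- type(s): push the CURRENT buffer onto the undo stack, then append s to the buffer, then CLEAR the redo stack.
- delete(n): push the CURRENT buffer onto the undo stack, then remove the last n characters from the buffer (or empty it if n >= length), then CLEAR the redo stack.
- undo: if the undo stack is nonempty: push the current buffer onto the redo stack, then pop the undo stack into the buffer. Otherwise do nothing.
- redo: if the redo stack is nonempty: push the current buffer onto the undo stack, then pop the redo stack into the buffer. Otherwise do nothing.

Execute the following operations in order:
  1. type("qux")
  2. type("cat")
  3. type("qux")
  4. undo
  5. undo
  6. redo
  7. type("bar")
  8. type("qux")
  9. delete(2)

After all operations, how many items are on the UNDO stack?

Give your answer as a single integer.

Answer: 5

Derivation:
After op 1 (type): buf='qux' undo_depth=1 redo_depth=0
After op 2 (type): buf='quxcat' undo_depth=2 redo_depth=0
After op 3 (type): buf='quxcatqux' undo_depth=3 redo_depth=0
After op 4 (undo): buf='quxcat' undo_depth=2 redo_depth=1
After op 5 (undo): buf='qux' undo_depth=1 redo_depth=2
After op 6 (redo): buf='quxcat' undo_depth=2 redo_depth=1
After op 7 (type): buf='quxcatbar' undo_depth=3 redo_depth=0
After op 8 (type): buf='quxcatbarqux' undo_depth=4 redo_depth=0
After op 9 (delete): buf='quxcatbarq' undo_depth=5 redo_depth=0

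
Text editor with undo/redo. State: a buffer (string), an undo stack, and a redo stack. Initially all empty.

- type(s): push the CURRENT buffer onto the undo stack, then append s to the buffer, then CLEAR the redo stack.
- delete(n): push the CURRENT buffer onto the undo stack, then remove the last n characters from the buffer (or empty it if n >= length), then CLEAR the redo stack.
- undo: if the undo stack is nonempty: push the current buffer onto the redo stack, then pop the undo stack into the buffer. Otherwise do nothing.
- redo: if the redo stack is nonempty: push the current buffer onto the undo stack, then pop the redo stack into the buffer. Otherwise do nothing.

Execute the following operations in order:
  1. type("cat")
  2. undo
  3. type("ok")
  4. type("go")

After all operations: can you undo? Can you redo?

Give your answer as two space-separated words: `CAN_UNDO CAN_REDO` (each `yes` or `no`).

After op 1 (type): buf='cat' undo_depth=1 redo_depth=0
After op 2 (undo): buf='(empty)' undo_depth=0 redo_depth=1
After op 3 (type): buf='ok' undo_depth=1 redo_depth=0
After op 4 (type): buf='okgo' undo_depth=2 redo_depth=0

Answer: yes no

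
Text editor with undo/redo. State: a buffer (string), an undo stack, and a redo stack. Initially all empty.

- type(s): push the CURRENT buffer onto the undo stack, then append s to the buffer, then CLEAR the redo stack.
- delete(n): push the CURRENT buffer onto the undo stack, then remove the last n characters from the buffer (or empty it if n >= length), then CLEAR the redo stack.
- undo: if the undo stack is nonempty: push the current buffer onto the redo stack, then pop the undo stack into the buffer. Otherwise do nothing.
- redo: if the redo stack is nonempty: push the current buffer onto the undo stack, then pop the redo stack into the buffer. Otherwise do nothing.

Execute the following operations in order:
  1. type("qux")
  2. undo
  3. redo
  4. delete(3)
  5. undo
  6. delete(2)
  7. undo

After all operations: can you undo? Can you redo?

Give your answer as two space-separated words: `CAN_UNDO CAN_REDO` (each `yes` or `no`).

Answer: yes yes

Derivation:
After op 1 (type): buf='qux' undo_depth=1 redo_depth=0
After op 2 (undo): buf='(empty)' undo_depth=0 redo_depth=1
After op 3 (redo): buf='qux' undo_depth=1 redo_depth=0
After op 4 (delete): buf='(empty)' undo_depth=2 redo_depth=0
After op 5 (undo): buf='qux' undo_depth=1 redo_depth=1
After op 6 (delete): buf='q' undo_depth=2 redo_depth=0
After op 7 (undo): buf='qux' undo_depth=1 redo_depth=1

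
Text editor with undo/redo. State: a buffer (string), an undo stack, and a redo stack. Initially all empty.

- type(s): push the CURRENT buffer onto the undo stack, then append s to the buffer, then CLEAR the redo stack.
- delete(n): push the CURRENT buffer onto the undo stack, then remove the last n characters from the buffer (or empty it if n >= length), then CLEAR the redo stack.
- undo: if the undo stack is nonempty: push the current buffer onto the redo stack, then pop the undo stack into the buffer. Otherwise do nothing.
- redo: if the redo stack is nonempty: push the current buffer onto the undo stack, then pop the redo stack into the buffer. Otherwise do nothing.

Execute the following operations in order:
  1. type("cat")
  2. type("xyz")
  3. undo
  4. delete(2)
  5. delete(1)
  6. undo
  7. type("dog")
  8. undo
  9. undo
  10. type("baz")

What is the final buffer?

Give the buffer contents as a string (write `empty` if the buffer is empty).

Answer: catbaz

Derivation:
After op 1 (type): buf='cat' undo_depth=1 redo_depth=0
After op 2 (type): buf='catxyz' undo_depth=2 redo_depth=0
After op 3 (undo): buf='cat' undo_depth=1 redo_depth=1
After op 4 (delete): buf='c' undo_depth=2 redo_depth=0
After op 5 (delete): buf='(empty)' undo_depth=3 redo_depth=0
After op 6 (undo): buf='c' undo_depth=2 redo_depth=1
After op 7 (type): buf='cdog' undo_depth=3 redo_depth=0
After op 8 (undo): buf='c' undo_depth=2 redo_depth=1
After op 9 (undo): buf='cat' undo_depth=1 redo_depth=2
After op 10 (type): buf='catbaz' undo_depth=2 redo_depth=0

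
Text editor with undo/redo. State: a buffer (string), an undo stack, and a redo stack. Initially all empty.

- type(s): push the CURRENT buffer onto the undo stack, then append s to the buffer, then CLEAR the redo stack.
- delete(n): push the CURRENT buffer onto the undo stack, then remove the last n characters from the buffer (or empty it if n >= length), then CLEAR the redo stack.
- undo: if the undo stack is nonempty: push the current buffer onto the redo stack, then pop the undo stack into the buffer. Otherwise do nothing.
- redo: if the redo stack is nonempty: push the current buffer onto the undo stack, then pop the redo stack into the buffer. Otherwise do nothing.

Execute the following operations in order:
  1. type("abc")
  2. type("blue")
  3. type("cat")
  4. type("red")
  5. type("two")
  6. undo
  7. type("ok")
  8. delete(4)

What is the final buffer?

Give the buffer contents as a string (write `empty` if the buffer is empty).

After op 1 (type): buf='abc' undo_depth=1 redo_depth=0
After op 2 (type): buf='abcblue' undo_depth=2 redo_depth=0
After op 3 (type): buf='abcbluecat' undo_depth=3 redo_depth=0
After op 4 (type): buf='abcbluecatred' undo_depth=4 redo_depth=0
After op 5 (type): buf='abcbluecatredtwo' undo_depth=5 redo_depth=0
After op 6 (undo): buf='abcbluecatred' undo_depth=4 redo_depth=1
After op 7 (type): buf='abcbluecatredok' undo_depth=5 redo_depth=0
After op 8 (delete): buf='abcbluecatr' undo_depth=6 redo_depth=0

Answer: abcbluecatr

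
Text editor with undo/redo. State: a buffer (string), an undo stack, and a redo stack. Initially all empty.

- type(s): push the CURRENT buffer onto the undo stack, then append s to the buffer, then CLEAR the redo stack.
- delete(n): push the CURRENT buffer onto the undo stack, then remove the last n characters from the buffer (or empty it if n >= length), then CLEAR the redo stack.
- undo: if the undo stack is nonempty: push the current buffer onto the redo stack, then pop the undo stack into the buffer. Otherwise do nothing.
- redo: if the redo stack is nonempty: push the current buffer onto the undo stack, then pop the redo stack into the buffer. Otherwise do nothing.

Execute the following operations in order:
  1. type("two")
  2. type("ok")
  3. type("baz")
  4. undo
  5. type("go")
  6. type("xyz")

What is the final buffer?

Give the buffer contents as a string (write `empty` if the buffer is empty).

After op 1 (type): buf='two' undo_depth=1 redo_depth=0
After op 2 (type): buf='twook' undo_depth=2 redo_depth=0
After op 3 (type): buf='twookbaz' undo_depth=3 redo_depth=0
After op 4 (undo): buf='twook' undo_depth=2 redo_depth=1
After op 5 (type): buf='twookgo' undo_depth=3 redo_depth=0
After op 6 (type): buf='twookgoxyz' undo_depth=4 redo_depth=0

Answer: twookgoxyz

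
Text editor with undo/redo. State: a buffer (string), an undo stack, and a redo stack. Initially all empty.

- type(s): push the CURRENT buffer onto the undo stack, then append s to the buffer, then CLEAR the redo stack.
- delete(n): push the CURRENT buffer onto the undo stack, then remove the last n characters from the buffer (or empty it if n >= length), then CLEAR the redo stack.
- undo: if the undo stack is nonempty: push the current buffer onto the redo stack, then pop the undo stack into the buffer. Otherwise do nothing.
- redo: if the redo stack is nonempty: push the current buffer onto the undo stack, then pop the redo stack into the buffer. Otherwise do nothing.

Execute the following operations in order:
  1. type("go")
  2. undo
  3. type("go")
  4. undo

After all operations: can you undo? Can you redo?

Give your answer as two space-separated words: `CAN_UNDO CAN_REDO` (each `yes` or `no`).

Answer: no yes

Derivation:
After op 1 (type): buf='go' undo_depth=1 redo_depth=0
After op 2 (undo): buf='(empty)' undo_depth=0 redo_depth=1
After op 3 (type): buf='go' undo_depth=1 redo_depth=0
After op 4 (undo): buf='(empty)' undo_depth=0 redo_depth=1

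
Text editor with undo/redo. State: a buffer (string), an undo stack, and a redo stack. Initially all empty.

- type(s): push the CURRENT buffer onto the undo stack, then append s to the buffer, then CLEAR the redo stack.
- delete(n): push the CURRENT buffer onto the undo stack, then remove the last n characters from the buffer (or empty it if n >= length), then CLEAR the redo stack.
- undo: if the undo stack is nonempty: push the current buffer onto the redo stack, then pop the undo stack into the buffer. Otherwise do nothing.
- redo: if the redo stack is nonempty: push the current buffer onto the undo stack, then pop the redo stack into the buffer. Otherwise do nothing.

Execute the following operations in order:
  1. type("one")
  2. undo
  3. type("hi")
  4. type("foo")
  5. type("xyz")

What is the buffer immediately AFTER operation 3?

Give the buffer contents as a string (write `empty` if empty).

After op 1 (type): buf='one' undo_depth=1 redo_depth=0
After op 2 (undo): buf='(empty)' undo_depth=0 redo_depth=1
After op 3 (type): buf='hi' undo_depth=1 redo_depth=0

Answer: hi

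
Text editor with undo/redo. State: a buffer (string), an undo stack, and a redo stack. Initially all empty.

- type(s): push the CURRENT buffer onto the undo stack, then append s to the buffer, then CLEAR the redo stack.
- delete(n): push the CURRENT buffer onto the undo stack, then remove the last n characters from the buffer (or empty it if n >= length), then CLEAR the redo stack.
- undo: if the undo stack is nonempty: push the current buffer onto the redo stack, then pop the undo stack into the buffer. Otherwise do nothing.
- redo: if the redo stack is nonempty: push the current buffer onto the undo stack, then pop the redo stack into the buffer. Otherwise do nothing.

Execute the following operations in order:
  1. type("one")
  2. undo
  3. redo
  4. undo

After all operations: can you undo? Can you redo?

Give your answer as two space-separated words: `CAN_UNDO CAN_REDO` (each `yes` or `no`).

After op 1 (type): buf='one' undo_depth=1 redo_depth=0
After op 2 (undo): buf='(empty)' undo_depth=0 redo_depth=1
After op 3 (redo): buf='one' undo_depth=1 redo_depth=0
After op 4 (undo): buf='(empty)' undo_depth=0 redo_depth=1

Answer: no yes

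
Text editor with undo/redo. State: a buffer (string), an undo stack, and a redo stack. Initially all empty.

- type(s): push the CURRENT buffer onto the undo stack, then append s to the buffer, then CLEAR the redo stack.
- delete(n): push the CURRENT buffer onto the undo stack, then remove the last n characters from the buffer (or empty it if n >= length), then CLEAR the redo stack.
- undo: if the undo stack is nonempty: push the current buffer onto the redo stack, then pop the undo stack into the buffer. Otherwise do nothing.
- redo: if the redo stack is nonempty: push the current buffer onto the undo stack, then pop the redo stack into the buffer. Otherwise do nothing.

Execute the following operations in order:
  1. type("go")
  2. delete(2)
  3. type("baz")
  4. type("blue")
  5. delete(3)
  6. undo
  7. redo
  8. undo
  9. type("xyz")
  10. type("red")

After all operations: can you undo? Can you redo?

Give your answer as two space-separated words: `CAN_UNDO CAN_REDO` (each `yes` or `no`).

Answer: yes no

Derivation:
After op 1 (type): buf='go' undo_depth=1 redo_depth=0
After op 2 (delete): buf='(empty)' undo_depth=2 redo_depth=0
After op 3 (type): buf='baz' undo_depth=3 redo_depth=0
After op 4 (type): buf='bazblue' undo_depth=4 redo_depth=0
After op 5 (delete): buf='bazb' undo_depth=5 redo_depth=0
After op 6 (undo): buf='bazblue' undo_depth=4 redo_depth=1
After op 7 (redo): buf='bazb' undo_depth=5 redo_depth=0
After op 8 (undo): buf='bazblue' undo_depth=4 redo_depth=1
After op 9 (type): buf='bazbluexyz' undo_depth=5 redo_depth=0
After op 10 (type): buf='bazbluexyzred' undo_depth=6 redo_depth=0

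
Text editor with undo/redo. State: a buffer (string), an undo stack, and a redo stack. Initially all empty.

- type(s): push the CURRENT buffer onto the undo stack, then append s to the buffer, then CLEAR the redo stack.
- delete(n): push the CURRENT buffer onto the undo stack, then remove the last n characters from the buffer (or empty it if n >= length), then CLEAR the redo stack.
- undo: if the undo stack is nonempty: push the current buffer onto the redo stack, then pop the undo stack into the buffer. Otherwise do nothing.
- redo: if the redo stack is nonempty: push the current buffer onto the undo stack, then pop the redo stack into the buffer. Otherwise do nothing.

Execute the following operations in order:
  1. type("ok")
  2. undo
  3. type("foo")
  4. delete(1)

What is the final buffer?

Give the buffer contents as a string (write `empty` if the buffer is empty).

After op 1 (type): buf='ok' undo_depth=1 redo_depth=0
After op 2 (undo): buf='(empty)' undo_depth=0 redo_depth=1
After op 3 (type): buf='foo' undo_depth=1 redo_depth=0
After op 4 (delete): buf='fo' undo_depth=2 redo_depth=0

Answer: fo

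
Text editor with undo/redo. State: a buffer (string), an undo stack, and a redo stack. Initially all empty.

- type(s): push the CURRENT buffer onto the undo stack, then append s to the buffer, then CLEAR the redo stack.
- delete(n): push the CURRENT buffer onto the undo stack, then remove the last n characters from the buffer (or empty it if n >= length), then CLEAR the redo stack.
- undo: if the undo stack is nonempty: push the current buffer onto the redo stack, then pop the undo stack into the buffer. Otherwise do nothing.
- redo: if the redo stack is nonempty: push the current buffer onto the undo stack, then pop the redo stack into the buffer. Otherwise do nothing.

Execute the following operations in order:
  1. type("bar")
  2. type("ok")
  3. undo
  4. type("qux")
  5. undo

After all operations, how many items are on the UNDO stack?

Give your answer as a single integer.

After op 1 (type): buf='bar' undo_depth=1 redo_depth=0
After op 2 (type): buf='barok' undo_depth=2 redo_depth=0
After op 3 (undo): buf='bar' undo_depth=1 redo_depth=1
After op 4 (type): buf='barqux' undo_depth=2 redo_depth=0
After op 5 (undo): buf='bar' undo_depth=1 redo_depth=1

Answer: 1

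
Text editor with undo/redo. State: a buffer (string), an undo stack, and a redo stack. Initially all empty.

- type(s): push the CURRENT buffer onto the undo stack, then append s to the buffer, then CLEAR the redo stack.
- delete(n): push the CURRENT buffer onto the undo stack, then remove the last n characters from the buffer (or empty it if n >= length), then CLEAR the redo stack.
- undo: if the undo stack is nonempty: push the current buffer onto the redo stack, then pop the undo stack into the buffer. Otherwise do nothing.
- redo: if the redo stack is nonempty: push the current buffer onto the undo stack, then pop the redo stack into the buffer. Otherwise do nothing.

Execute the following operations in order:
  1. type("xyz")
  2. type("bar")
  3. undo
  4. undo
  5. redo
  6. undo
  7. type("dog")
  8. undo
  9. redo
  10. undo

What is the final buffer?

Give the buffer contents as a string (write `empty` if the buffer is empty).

After op 1 (type): buf='xyz' undo_depth=1 redo_depth=0
After op 2 (type): buf='xyzbar' undo_depth=2 redo_depth=0
After op 3 (undo): buf='xyz' undo_depth=1 redo_depth=1
After op 4 (undo): buf='(empty)' undo_depth=0 redo_depth=2
After op 5 (redo): buf='xyz' undo_depth=1 redo_depth=1
After op 6 (undo): buf='(empty)' undo_depth=0 redo_depth=2
After op 7 (type): buf='dog' undo_depth=1 redo_depth=0
After op 8 (undo): buf='(empty)' undo_depth=0 redo_depth=1
After op 9 (redo): buf='dog' undo_depth=1 redo_depth=0
After op 10 (undo): buf='(empty)' undo_depth=0 redo_depth=1

Answer: empty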